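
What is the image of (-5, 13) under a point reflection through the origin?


Reflection through origin: (x, y) -> (-x, -y)
(-5, 13) -> (5, -13)

(5, -13)


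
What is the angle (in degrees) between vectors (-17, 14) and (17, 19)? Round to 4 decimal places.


dot = -17*17 + 14*19 = -23
|u| = 22.0227, |v| = 25.4951
cos(angle) = -0.041
angle = 92.3477 degrees

92.3477 degrees


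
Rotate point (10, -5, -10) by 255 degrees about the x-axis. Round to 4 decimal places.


x' = 10
y' = -5*cos(255) - -10*sin(255) = -8.3652
z' = -5*sin(255) + -10*cos(255) = 7.4178

(10, -8.3652, 7.4178)


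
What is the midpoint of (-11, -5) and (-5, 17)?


Midpoint = ((-11+-5)/2, (-5+17)/2) = (-8, 6)

(-8, 6)


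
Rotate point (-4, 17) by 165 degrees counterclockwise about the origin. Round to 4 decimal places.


x' = -4*cos(165) - 17*sin(165) = -0.5362
y' = -4*sin(165) + 17*cos(165) = -17.456

(-0.5362, -17.456)


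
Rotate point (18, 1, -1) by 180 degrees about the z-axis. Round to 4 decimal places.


x' = 18*cos(180) - 1*sin(180) = -18
y' = 18*sin(180) + 1*cos(180) = -1
z' = -1

(-18, -1, -1)


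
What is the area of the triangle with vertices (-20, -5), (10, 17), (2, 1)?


Area = |x1(y2-y3) + x2(y3-y1) + x3(y1-y2)| / 2
= |-20*(17-1) + 10*(1--5) + 2*(-5-17)| / 2
= 152

152


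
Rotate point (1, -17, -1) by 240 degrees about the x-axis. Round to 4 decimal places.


x' = 1
y' = -17*cos(240) - -1*sin(240) = 7.634
z' = -17*sin(240) + -1*cos(240) = 15.2224

(1, 7.634, 15.2224)


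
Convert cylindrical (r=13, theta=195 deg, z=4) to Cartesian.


x = 13 * cos(195) = -12.557
y = 13 * sin(195) = -3.3646
z = 4

(-12.557, -3.3646, 4)


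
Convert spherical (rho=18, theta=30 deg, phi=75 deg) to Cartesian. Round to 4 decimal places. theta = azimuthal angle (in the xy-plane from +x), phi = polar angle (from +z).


x = 18 * sin(75) * cos(30) = 15.0573
y = 18 * sin(75) * sin(30) = 8.6933
z = 18 * cos(75) = 4.6587

(15.0573, 8.6933, 4.6587)


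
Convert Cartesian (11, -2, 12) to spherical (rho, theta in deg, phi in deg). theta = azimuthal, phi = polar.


rho = sqrt(11^2 + (-2)^2 + 12^2) = 16.4012
theta = atan2(-2, 11) = 349.6952 deg
phi = acos(12/16.4012) = 42.9749 deg

rho = 16.4012, theta = 349.6952 deg, phi = 42.9749 deg


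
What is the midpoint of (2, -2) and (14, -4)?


Midpoint = ((2+14)/2, (-2+-4)/2) = (8, -3)

(8, -3)


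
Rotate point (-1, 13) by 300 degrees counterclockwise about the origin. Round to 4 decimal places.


x' = -1*cos(300) - 13*sin(300) = 10.7583
y' = -1*sin(300) + 13*cos(300) = 7.366

(10.7583, 7.366)


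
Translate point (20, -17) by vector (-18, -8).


Translation: (x+dx, y+dy) = (20+-18, -17+-8) = (2, -25)

(2, -25)


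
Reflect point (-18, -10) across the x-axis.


Reflection across x-axis: (x, y) -> (x, -y)
(-18, -10) -> (-18, 10)

(-18, 10)


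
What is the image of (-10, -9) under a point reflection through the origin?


Reflection through origin: (x, y) -> (-x, -y)
(-10, -9) -> (10, 9)

(10, 9)


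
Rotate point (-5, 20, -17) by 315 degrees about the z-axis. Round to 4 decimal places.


x' = -5*cos(315) - 20*sin(315) = 10.6066
y' = -5*sin(315) + 20*cos(315) = 17.6777
z' = -17

(10.6066, 17.6777, -17)


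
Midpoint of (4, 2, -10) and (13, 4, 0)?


Midpoint = ((4+13)/2, (2+4)/2, (-10+0)/2) = (8.5, 3, -5)

(8.5, 3, -5)


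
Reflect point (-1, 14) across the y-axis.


Reflection across y-axis: (x, y) -> (-x, y)
(-1, 14) -> (1, 14)

(1, 14)


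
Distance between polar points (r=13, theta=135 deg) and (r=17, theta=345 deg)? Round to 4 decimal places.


d = sqrt(r1^2 + r2^2 - 2*r1*r2*cos(t2-t1))
d = sqrt(13^2 + 17^2 - 2*13*17*cos(345-135)) = 28.9963

28.9963


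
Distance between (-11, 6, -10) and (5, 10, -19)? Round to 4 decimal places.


d = sqrt((5--11)^2 + (10-6)^2 + (-19--10)^2) = 18.7883

18.7883


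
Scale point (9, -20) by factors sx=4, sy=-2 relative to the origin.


Scaling: (x*sx, y*sy) = (9*4, -20*-2) = (36, 40)

(36, 40)


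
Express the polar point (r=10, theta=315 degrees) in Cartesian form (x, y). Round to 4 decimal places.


x = 10 * cos(315) = 7.0711
y = 10 * sin(315) = -7.0711

(7.0711, -7.0711)


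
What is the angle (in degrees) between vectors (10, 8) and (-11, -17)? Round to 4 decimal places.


dot = 10*-11 + 8*-17 = -246
|u| = 12.8062, |v| = 20.2485
cos(angle) = -0.9487
angle = 161.5651 degrees

161.5651 degrees


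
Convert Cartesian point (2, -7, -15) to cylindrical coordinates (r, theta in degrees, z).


r = sqrt(2^2 + (-7)^2) = 7.2801
theta = atan2(-7, 2) = 285.9454 deg
z = -15

r = 7.2801, theta = 285.9454 deg, z = -15


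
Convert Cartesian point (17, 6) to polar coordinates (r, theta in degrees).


r = sqrt(17^2 + 6^2) = 18.0278
theta = atan2(6, 17) = 19.44 degrees

r = 18.0278, theta = 19.44 degrees


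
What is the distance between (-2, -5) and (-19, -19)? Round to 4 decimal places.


d = sqrt((-19--2)^2 + (-19--5)^2) = 22.0227

22.0227


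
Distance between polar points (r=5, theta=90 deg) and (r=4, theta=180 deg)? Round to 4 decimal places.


d = sqrt(r1^2 + r2^2 - 2*r1*r2*cos(t2-t1))
d = sqrt(5^2 + 4^2 - 2*5*4*cos(180-90)) = 6.4031

6.4031


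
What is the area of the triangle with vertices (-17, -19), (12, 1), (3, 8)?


Area = |x1(y2-y3) + x2(y3-y1) + x3(y1-y2)| / 2
= |-17*(1-8) + 12*(8--19) + 3*(-19-1)| / 2
= 191.5

191.5


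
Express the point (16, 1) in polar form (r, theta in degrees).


r = sqrt(16^2 + 1^2) = 16.0312
theta = atan2(1, 16) = 3.5763 degrees

r = 16.0312, theta = 3.5763 degrees


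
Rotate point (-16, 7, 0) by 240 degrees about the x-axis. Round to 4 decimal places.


x' = -16
y' = 7*cos(240) - 0*sin(240) = -3.5
z' = 7*sin(240) + 0*cos(240) = -6.0622

(-16, -3.5, -6.0622)


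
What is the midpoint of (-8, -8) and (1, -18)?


Midpoint = ((-8+1)/2, (-8+-18)/2) = (-3.5, -13)

(-3.5, -13)


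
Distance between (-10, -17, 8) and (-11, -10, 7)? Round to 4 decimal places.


d = sqrt((-11--10)^2 + (-10--17)^2 + (7-8)^2) = 7.1414

7.1414


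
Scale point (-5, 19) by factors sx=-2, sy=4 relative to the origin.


Scaling: (x*sx, y*sy) = (-5*-2, 19*4) = (10, 76)

(10, 76)


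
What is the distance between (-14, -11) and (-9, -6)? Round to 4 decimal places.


d = sqrt((-9--14)^2 + (-6--11)^2) = 7.0711

7.0711


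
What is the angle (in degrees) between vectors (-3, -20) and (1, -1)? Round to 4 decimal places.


dot = -3*1 + -20*-1 = 17
|u| = 20.2237, |v| = 1.4142
cos(angle) = 0.5944
angle = 53.5308 degrees

53.5308 degrees


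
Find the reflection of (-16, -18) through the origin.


Reflection through origin: (x, y) -> (-x, -y)
(-16, -18) -> (16, 18)

(16, 18)


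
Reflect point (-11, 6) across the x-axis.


Reflection across x-axis: (x, y) -> (x, -y)
(-11, 6) -> (-11, -6)

(-11, -6)


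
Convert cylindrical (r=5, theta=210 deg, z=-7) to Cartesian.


x = 5 * cos(210) = -4.3301
y = 5 * sin(210) = -2.5
z = -7

(-4.3301, -2.5, -7)


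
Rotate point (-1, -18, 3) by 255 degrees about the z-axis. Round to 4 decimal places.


x' = -1*cos(255) - -18*sin(255) = -17.1278
y' = -1*sin(255) + -18*cos(255) = 5.6247
z' = 3

(-17.1278, 5.6247, 3)


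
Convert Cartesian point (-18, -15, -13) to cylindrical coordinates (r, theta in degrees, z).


r = sqrt((-18)^2 + (-15)^2) = 23.4307
theta = atan2(-15, -18) = 219.8056 deg
z = -13

r = 23.4307, theta = 219.8056 deg, z = -13


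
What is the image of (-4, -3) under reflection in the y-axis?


Reflection across y-axis: (x, y) -> (-x, y)
(-4, -3) -> (4, -3)

(4, -3)


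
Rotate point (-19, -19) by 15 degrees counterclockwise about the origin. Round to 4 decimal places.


x' = -19*cos(15) - -19*sin(15) = -13.435
y' = -19*sin(15) + -19*cos(15) = -23.2702

(-13.435, -23.2702)


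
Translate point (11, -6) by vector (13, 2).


Translation: (x+dx, y+dy) = (11+13, -6+2) = (24, -4)

(24, -4)


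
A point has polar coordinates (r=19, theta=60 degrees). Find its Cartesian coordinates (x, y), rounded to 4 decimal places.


x = 19 * cos(60) = 9.5
y = 19 * sin(60) = 16.4545

(9.5, 16.4545)


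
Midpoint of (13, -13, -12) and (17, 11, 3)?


Midpoint = ((13+17)/2, (-13+11)/2, (-12+3)/2) = (15, -1, -4.5)

(15, -1, -4.5)


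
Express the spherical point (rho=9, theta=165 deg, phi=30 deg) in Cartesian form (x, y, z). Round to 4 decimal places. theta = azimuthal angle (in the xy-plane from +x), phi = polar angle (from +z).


x = 9 * sin(30) * cos(165) = -4.3467
y = 9 * sin(30) * sin(165) = 1.1647
z = 9 * cos(30) = 7.7942

(-4.3467, 1.1647, 7.7942)


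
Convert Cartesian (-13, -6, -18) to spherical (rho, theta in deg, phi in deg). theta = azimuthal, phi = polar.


rho = sqrt((-13)^2 + (-6)^2 + (-18)^2) = 23
theta = atan2(-6, -13) = 204.7751 deg
phi = acos(-18/23) = 141.5 deg

rho = 23, theta = 204.7751 deg, phi = 141.5 deg


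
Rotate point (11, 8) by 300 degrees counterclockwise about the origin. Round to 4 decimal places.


x' = 11*cos(300) - 8*sin(300) = 12.4282
y' = 11*sin(300) + 8*cos(300) = -5.5263

(12.4282, -5.5263)


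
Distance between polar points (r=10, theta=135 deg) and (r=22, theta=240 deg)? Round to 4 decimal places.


d = sqrt(r1^2 + r2^2 - 2*r1*r2*cos(t2-t1))
d = sqrt(10^2 + 22^2 - 2*10*22*cos(240-135)) = 26.4174

26.4174


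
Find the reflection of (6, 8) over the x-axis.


Reflection across x-axis: (x, y) -> (x, -y)
(6, 8) -> (6, -8)

(6, -8)


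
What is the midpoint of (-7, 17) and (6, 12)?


Midpoint = ((-7+6)/2, (17+12)/2) = (-0.5, 14.5)

(-0.5, 14.5)


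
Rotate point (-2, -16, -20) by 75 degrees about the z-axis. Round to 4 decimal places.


x' = -2*cos(75) - -16*sin(75) = 14.9372
y' = -2*sin(75) + -16*cos(75) = -6.073
z' = -20

(14.9372, -6.073, -20)


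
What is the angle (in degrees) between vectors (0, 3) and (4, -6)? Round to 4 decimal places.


dot = 0*4 + 3*-6 = -18
|u| = 3, |v| = 7.2111
cos(angle) = -0.8321
angle = 146.3099 degrees

146.3099 degrees


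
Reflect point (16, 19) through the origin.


Reflection through origin: (x, y) -> (-x, -y)
(16, 19) -> (-16, -19)

(-16, -19)


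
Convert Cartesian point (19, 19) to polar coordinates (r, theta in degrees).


r = sqrt(19^2 + 19^2) = 26.8701
theta = atan2(19, 19) = 45 degrees

r = 26.8701, theta = 45 degrees


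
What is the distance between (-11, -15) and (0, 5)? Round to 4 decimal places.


d = sqrt((0--11)^2 + (5--15)^2) = 22.8254

22.8254


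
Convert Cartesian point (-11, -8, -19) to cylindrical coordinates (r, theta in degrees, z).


r = sqrt((-11)^2 + (-8)^2) = 13.6015
theta = atan2(-8, -11) = 216.0274 deg
z = -19

r = 13.6015, theta = 216.0274 deg, z = -19


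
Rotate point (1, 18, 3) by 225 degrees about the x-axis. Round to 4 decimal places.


x' = 1
y' = 18*cos(225) - 3*sin(225) = -10.6066
z' = 18*sin(225) + 3*cos(225) = -14.8492

(1, -10.6066, -14.8492)


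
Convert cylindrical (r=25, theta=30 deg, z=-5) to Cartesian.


x = 25 * cos(30) = 21.6506
y = 25 * sin(30) = 12.5
z = -5

(21.6506, 12.5, -5)


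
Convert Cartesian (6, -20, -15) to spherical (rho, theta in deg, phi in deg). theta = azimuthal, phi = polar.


rho = sqrt(6^2 + (-20)^2 + (-15)^2) = 25.7099
theta = atan2(-20, 6) = 286.6992 deg
phi = acos(-15/25.7099) = 125.6923 deg

rho = 25.7099, theta = 286.6992 deg, phi = 125.6923 deg


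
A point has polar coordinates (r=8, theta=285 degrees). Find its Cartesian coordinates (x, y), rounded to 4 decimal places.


x = 8 * cos(285) = 2.0706
y = 8 * sin(285) = -7.7274

(2.0706, -7.7274)


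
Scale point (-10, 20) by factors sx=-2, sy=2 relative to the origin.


Scaling: (x*sx, y*sy) = (-10*-2, 20*2) = (20, 40)

(20, 40)


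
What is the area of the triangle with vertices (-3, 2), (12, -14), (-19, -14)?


Area = |x1(y2-y3) + x2(y3-y1) + x3(y1-y2)| / 2
= |-3*(-14--14) + 12*(-14-2) + -19*(2--14)| / 2
= 248

248


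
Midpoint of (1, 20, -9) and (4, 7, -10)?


Midpoint = ((1+4)/2, (20+7)/2, (-9+-10)/2) = (2.5, 13.5, -9.5)

(2.5, 13.5, -9.5)


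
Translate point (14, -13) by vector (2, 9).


Translation: (x+dx, y+dy) = (14+2, -13+9) = (16, -4)

(16, -4)


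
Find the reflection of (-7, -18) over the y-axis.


Reflection across y-axis: (x, y) -> (-x, y)
(-7, -18) -> (7, -18)

(7, -18)


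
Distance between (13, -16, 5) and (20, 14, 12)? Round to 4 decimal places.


d = sqrt((20-13)^2 + (14--16)^2 + (12-5)^2) = 31.5911

31.5911


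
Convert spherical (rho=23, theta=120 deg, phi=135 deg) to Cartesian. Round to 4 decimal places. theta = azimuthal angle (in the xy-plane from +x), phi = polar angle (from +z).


x = 23 * sin(135) * cos(120) = -8.1317
y = 23 * sin(135) * sin(120) = 14.0846
z = 23 * cos(135) = -16.2635

(-8.1317, 14.0846, -16.2635)


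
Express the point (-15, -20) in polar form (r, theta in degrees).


r = sqrt((-15)^2 + (-20)^2) = 25
theta = atan2(-20, -15) = 233.1301 degrees

r = 25, theta = 233.1301 degrees


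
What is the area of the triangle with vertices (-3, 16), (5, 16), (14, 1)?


Area = |x1(y2-y3) + x2(y3-y1) + x3(y1-y2)| / 2
= |-3*(16-1) + 5*(1-16) + 14*(16-16)| / 2
= 60

60


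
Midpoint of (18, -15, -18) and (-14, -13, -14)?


Midpoint = ((18+-14)/2, (-15+-13)/2, (-18+-14)/2) = (2, -14, -16)

(2, -14, -16)


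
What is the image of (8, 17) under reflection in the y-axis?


Reflection across y-axis: (x, y) -> (-x, y)
(8, 17) -> (-8, 17)

(-8, 17)


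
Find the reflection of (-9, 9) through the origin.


Reflection through origin: (x, y) -> (-x, -y)
(-9, 9) -> (9, -9)

(9, -9)


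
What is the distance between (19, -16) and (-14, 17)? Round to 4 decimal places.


d = sqrt((-14-19)^2 + (17--16)^2) = 46.669

46.669


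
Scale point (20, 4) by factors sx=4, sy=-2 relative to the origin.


Scaling: (x*sx, y*sy) = (20*4, 4*-2) = (80, -8)

(80, -8)


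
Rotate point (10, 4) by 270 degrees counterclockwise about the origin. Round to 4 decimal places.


x' = 10*cos(270) - 4*sin(270) = 4
y' = 10*sin(270) + 4*cos(270) = -10

(4, -10)


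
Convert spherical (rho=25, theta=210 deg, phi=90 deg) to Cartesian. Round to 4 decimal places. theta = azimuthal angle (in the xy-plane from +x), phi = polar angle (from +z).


x = 25 * sin(90) * cos(210) = -21.6506
y = 25 * sin(90) * sin(210) = -12.5
z = 25 * cos(90) = 0

(-21.6506, -12.5, 0)


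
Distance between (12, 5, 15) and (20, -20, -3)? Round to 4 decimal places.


d = sqrt((20-12)^2 + (-20-5)^2 + (-3-15)^2) = 31.8277

31.8277


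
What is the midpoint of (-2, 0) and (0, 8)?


Midpoint = ((-2+0)/2, (0+8)/2) = (-1, 4)

(-1, 4)


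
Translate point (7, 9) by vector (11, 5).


Translation: (x+dx, y+dy) = (7+11, 9+5) = (18, 14)

(18, 14)


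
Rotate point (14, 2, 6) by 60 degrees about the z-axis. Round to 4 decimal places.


x' = 14*cos(60) - 2*sin(60) = 5.2679
y' = 14*sin(60) + 2*cos(60) = 13.1244
z' = 6

(5.2679, 13.1244, 6)


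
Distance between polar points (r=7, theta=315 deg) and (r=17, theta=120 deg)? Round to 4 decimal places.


d = sqrt(r1^2 + r2^2 - 2*r1*r2*cos(t2-t1))
d = sqrt(7^2 + 17^2 - 2*7*17*cos(120-315)) = 23.8304

23.8304


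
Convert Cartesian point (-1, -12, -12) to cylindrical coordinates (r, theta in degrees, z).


r = sqrt((-1)^2 + (-12)^2) = 12.0416
theta = atan2(-12, -1) = 265.2364 deg
z = -12

r = 12.0416, theta = 265.2364 deg, z = -12


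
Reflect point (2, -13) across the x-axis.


Reflection across x-axis: (x, y) -> (x, -y)
(2, -13) -> (2, 13)

(2, 13)


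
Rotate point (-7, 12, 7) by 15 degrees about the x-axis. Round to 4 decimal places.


x' = -7
y' = 12*cos(15) - 7*sin(15) = 9.7794
z' = 12*sin(15) + 7*cos(15) = 9.8673

(-7, 9.7794, 9.8673)


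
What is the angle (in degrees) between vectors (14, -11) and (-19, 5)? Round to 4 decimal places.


dot = 14*-19 + -11*5 = -321
|u| = 17.8045, |v| = 19.6469
cos(angle) = -0.9177
angle = 156.5863 degrees

156.5863 degrees


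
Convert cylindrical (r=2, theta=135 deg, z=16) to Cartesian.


x = 2 * cos(135) = -1.4142
y = 2 * sin(135) = 1.4142
z = 16

(-1.4142, 1.4142, 16)


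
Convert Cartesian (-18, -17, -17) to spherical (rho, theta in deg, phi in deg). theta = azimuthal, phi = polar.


rho = sqrt((-18)^2 + (-17)^2 + (-17)^2) = 30.0333
theta = atan2(-17, -18) = 223.3634 deg
phi = acos(-17/30.0333) = 124.4744 deg

rho = 30.0333, theta = 223.3634 deg, phi = 124.4744 deg


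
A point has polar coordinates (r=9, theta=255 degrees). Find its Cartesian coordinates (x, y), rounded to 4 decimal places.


x = 9 * cos(255) = -2.3294
y = 9 * sin(255) = -8.6933

(-2.3294, -8.6933)


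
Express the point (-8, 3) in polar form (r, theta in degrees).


r = sqrt((-8)^2 + 3^2) = 8.544
theta = atan2(3, -8) = 159.444 degrees

r = 8.544, theta = 159.444 degrees


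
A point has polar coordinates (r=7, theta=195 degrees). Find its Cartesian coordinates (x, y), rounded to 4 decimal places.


x = 7 * cos(195) = -6.7615
y = 7 * sin(195) = -1.8117

(-6.7615, -1.8117)


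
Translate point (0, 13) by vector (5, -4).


Translation: (x+dx, y+dy) = (0+5, 13+-4) = (5, 9)

(5, 9)


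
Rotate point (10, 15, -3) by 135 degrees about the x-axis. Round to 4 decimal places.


x' = 10
y' = 15*cos(135) - -3*sin(135) = -8.4853
z' = 15*sin(135) + -3*cos(135) = 12.7279

(10, -8.4853, 12.7279)


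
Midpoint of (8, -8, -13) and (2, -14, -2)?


Midpoint = ((8+2)/2, (-8+-14)/2, (-13+-2)/2) = (5, -11, -7.5)

(5, -11, -7.5)


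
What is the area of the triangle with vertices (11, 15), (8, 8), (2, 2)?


Area = |x1(y2-y3) + x2(y3-y1) + x3(y1-y2)| / 2
= |11*(8-2) + 8*(2-15) + 2*(15-8)| / 2
= 12

12


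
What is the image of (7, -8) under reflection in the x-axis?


Reflection across x-axis: (x, y) -> (x, -y)
(7, -8) -> (7, 8)

(7, 8)


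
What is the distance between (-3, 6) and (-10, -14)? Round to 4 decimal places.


d = sqrt((-10--3)^2 + (-14-6)^2) = 21.1896

21.1896


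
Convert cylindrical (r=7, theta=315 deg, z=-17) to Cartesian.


x = 7 * cos(315) = 4.9497
y = 7 * sin(315) = -4.9497
z = -17

(4.9497, -4.9497, -17)


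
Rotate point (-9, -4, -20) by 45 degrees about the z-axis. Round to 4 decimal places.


x' = -9*cos(45) - -4*sin(45) = -3.5355
y' = -9*sin(45) + -4*cos(45) = -9.1924
z' = -20

(-3.5355, -9.1924, -20)


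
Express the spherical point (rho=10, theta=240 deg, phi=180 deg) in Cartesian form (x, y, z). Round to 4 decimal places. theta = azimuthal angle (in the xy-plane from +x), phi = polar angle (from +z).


x = 10 * sin(180) * cos(240) = 0
y = 10 * sin(180) * sin(240) = 0
z = 10 * cos(180) = -10

(0, 0, -10)


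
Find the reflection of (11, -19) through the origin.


Reflection through origin: (x, y) -> (-x, -y)
(11, -19) -> (-11, 19)

(-11, 19)


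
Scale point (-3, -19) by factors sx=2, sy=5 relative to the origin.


Scaling: (x*sx, y*sy) = (-3*2, -19*5) = (-6, -95)

(-6, -95)


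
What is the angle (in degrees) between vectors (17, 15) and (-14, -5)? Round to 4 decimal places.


dot = 17*-14 + 15*-5 = -313
|u| = 22.6716, |v| = 14.8661
cos(angle) = -0.9287
angle = 158.2302 degrees

158.2302 degrees


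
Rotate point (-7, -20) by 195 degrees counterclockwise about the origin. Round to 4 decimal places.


x' = -7*cos(195) - -20*sin(195) = 1.5851
y' = -7*sin(195) + -20*cos(195) = 21.1302

(1.5851, 21.1302)


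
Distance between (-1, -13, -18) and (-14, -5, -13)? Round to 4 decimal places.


d = sqrt((-14--1)^2 + (-5--13)^2 + (-13--18)^2) = 16.0624

16.0624


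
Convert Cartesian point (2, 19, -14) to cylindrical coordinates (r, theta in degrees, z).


r = sqrt(2^2 + 19^2) = 19.105
theta = atan2(19, 2) = 83.991 deg
z = -14

r = 19.105, theta = 83.991 deg, z = -14


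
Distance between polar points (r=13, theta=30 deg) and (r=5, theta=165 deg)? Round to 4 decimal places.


d = sqrt(r1^2 + r2^2 - 2*r1*r2*cos(t2-t1))
d = sqrt(13^2 + 5^2 - 2*13*5*cos(165-30)) = 16.9093

16.9093


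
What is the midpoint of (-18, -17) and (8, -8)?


Midpoint = ((-18+8)/2, (-17+-8)/2) = (-5, -12.5)

(-5, -12.5)


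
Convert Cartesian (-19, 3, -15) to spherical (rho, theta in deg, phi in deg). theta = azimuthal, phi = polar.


rho = sqrt((-19)^2 + 3^2 + (-15)^2) = 24.3926
theta = atan2(3, -19) = 171.0274 deg
phi = acos(-15/24.3926) = 127.9476 deg

rho = 24.3926, theta = 171.0274 deg, phi = 127.9476 deg


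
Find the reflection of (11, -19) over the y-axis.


Reflection across y-axis: (x, y) -> (-x, y)
(11, -19) -> (-11, -19)

(-11, -19)


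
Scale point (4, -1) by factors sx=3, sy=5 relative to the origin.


Scaling: (x*sx, y*sy) = (4*3, -1*5) = (12, -5)

(12, -5)


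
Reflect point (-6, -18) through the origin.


Reflection through origin: (x, y) -> (-x, -y)
(-6, -18) -> (6, 18)

(6, 18)


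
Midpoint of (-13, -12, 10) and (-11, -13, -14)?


Midpoint = ((-13+-11)/2, (-12+-13)/2, (10+-14)/2) = (-12, -12.5, -2)

(-12, -12.5, -2)


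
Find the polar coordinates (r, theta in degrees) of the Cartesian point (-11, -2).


r = sqrt((-11)^2 + (-2)^2) = 11.1803
theta = atan2(-2, -11) = 190.3048 degrees

r = 11.1803, theta = 190.3048 degrees


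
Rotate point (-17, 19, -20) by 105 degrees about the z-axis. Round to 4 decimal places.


x' = -17*cos(105) - 19*sin(105) = -13.9527
y' = -17*sin(105) + 19*cos(105) = -21.3383
z' = -20

(-13.9527, -21.3383, -20)


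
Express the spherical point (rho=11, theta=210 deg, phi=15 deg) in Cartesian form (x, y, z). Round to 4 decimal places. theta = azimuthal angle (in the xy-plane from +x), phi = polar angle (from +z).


x = 11 * sin(15) * cos(210) = -2.4656
y = 11 * sin(15) * sin(210) = -1.4235
z = 11 * cos(15) = 10.6252

(-2.4656, -1.4235, 10.6252)


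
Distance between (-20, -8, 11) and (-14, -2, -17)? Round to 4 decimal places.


d = sqrt((-14--20)^2 + (-2--8)^2 + (-17-11)^2) = 29.2575

29.2575


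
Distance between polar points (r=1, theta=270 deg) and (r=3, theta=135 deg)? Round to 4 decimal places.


d = sqrt(r1^2 + r2^2 - 2*r1*r2*cos(t2-t1))
d = sqrt(1^2 + 3^2 - 2*1*3*cos(135-270)) = 3.7739

3.7739


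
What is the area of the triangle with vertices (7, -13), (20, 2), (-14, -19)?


Area = |x1(y2-y3) + x2(y3-y1) + x3(y1-y2)| / 2
= |7*(2--19) + 20*(-19--13) + -14*(-13-2)| / 2
= 118.5

118.5


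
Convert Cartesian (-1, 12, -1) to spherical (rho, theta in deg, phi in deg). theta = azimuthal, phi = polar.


rho = sqrt((-1)^2 + 12^2 + (-1)^2) = 12.083
theta = atan2(12, -1) = 94.7636 deg
phi = acos(-1/12.083) = 94.7473 deg

rho = 12.083, theta = 94.7636 deg, phi = 94.7473 deg


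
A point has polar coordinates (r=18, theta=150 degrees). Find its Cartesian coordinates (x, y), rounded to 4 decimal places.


x = 18 * cos(150) = -15.5885
y = 18 * sin(150) = 9

(-15.5885, 9)


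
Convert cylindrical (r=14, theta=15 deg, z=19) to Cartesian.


x = 14 * cos(15) = 13.523
y = 14 * sin(15) = 3.6235
z = 19

(13.523, 3.6235, 19)


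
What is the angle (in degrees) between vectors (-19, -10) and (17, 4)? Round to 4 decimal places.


dot = -19*17 + -10*4 = -363
|u| = 21.4709, |v| = 17.4642
cos(angle) = -0.9681
angle = 165.482 degrees

165.482 degrees


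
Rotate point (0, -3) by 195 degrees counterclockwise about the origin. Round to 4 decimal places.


x' = 0*cos(195) - -3*sin(195) = -0.7765
y' = 0*sin(195) + -3*cos(195) = 2.8978

(-0.7765, 2.8978)


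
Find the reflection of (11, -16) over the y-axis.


Reflection across y-axis: (x, y) -> (-x, y)
(11, -16) -> (-11, -16)

(-11, -16)


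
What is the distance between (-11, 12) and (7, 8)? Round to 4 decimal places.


d = sqrt((7--11)^2 + (8-12)^2) = 18.4391

18.4391


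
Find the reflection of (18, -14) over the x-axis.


Reflection across x-axis: (x, y) -> (x, -y)
(18, -14) -> (18, 14)

(18, 14)


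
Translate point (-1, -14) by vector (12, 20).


Translation: (x+dx, y+dy) = (-1+12, -14+20) = (11, 6)

(11, 6)


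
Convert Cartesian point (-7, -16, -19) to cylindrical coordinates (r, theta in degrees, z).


r = sqrt((-7)^2 + (-16)^2) = 17.4642
theta = atan2(-16, -7) = 246.3706 deg
z = -19

r = 17.4642, theta = 246.3706 deg, z = -19


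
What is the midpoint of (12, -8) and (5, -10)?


Midpoint = ((12+5)/2, (-8+-10)/2) = (8.5, -9)

(8.5, -9)


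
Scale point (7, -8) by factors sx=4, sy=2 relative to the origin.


Scaling: (x*sx, y*sy) = (7*4, -8*2) = (28, -16)

(28, -16)


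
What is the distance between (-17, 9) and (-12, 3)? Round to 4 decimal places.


d = sqrt((-12--17)^2 + (3-9)^2) = 7.8102

7.8102


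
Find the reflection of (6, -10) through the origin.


Reflection through origin: (x, y) -> (-x, -y)
(6, -10) -> (-6, 10)

(-6, 10)


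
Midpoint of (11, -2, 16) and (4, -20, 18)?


Midpoint = ((11+4)/2, (-2+-20)/2, (16+18)/2) = (7.5, -11, 17)

(7.5, -11, 17)


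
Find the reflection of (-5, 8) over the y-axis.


Reflection across y-axis: (x, y) -> (-x, y)
(-5, 8) -> (5, 8)

(5, 8)


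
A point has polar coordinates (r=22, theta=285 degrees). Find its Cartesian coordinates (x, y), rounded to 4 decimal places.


x = 22 * cos(285) = 5.694
y = 22 * sin(285) = -21.2504

(5.694, -21.2504)


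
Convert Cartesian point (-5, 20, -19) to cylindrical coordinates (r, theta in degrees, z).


r = sqrt((-5)^2 + 20^2) = 20.6155
theta = atan2(20, -5) = 104.0362 deg
z = -19

r = 20.6155, theta = 104.0362 deg, z = -19


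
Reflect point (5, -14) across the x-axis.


Reflection across x-axis: (x, y) -> (x, -y)
(5, -14) -> (5, 14)

(5, 14)


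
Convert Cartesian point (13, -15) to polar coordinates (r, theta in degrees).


r = sqrt(13^2 + (-15)^2) = 19.8494
theta = atan2(-15, 13) = 310.9144 degrees

r = 19.8494, theta = 310.9144 degrees


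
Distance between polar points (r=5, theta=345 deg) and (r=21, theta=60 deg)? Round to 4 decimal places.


d = sqrt(r1^2 + r2^2 - 2*r1*r2*cos(t2-t1))
d = sqrt(5^2 + 21^2 - 2*5*21*cos(60-345)) = 20.2891

20.2891


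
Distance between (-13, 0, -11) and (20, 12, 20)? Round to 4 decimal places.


d = sqrt((20--13)^2 + (12-0)^2 + (20--11)^2) = 46.8402

46.8402


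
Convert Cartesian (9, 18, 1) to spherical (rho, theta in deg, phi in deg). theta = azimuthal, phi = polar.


rho = sqrt(9^2 + 18^2 + 1^2) = 20.1494
theta = atan2(18, 9) = 63.4349 deg
phi = acos(1/20.1494) = 87.1553 deg

rho = 20.1494, theta = 63.4349 deg, phi = 87.1553 deg


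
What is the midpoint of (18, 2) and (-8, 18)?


Midpoint = ((18+-8)/2, (2+18)/2) = (5, 10)

(5, 10)


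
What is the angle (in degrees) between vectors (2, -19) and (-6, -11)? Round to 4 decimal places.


dot = 2*-6 + -19*-11 = 197
|u| = 19.105, |v| = 12.53
cos(angle) = 0.8229
angle = 34.6195 degrees

34.6195 degrees


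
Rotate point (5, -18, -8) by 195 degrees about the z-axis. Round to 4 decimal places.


x' = 5*cos(195) - -18*sin(195) = -9.4884
y' = 5*sin(195) + -18*cos(195) = 16.0926
z' = -8

(-9.4884, 16.0926, -8)


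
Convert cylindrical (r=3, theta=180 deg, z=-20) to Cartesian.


x = 3 * cos(180) = -3
y = 3 * sin(180) = 0
z = -20

(-3, 0, -20)


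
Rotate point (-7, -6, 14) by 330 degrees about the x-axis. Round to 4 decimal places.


x' = -7
y' = -6*cos(330) - 14*sin(330) = 1.8038
z' = -6*sin(330) + 14*cos(330) = 15.1244

(-7, 1.8038, 15.1244)


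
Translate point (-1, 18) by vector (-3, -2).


Translation: (x+dx, y+dy) = (-1+-3, 18+-2) = (-4, 16)

(-4, 16)


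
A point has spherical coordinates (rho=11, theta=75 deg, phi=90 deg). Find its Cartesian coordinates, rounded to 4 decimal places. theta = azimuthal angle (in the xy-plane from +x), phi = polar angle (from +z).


x = 11 * sin(90) * cos(75) = 2.847
y = 11 * sin(90) * sin(75) = 10.6252
z = 11 * cos(90) = 0

(2.847, 10.6252, 0)


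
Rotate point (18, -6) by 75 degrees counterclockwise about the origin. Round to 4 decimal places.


x' = 18*cos(75) - -6*sin(75) = 10.4543
y' = 18*sin(75) + -6*cos(75) = 15.8338

(10.4543, 15.8338)


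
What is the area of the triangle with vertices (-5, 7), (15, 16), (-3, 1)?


Area = |x1(y2-y3) + x2(y3-y1) + x3(y1-y2)| / 2
= |-5*(16-1) + 15*(1-7) + -3*(7-16)| / 2
= 69

69


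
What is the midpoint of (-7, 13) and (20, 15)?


Midpoint = ((-7+20)/2, (13+15)/2) = (6.5, 14)

(6.5, 14)


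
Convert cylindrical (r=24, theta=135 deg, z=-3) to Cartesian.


x = 24 * cos(135) = -16.9706
y = 24 * sin(135) = 16.9706
z = -3

(-16.9706, 16.9706, -3)


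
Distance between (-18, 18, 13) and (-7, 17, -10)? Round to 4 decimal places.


d = sqrt((-7--18)^2 + (17-18)^2 + (-10-13)^2) = 25.5147

25.5147


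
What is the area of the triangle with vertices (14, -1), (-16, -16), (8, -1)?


Area = |x1(y2-y3) + x2(y3-y1) + x3(y1-y2)| / 2
= |14*(-16--1) + -16*(-1--1) + 8*(-1--16)| / 2
= 45

45


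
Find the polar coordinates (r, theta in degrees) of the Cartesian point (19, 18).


r = sqrt(19^2 + 18^2) = 26.1725
theta = atan2(18, 19) = 43.4518 degrees

r = 26.1725, theta = 43.4518 degrees


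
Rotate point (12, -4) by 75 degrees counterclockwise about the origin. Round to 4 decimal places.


x' = 12*cos(75) - -4*sin(75) = 6.9695
y' = 12*sin(75) + -4*cos(75) = 10.5558

(6.9695, 10.5558)


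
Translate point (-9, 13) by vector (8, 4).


Translation: (x+dx, y+dy) = (-9+8, 13+4) = (-1, 17)

(-1, 17)


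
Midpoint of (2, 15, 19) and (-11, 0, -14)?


Midpoint = ((2+-11)/2, (15+0)/2, (19+-14)/2) = (-4.5, 7.5, 2.5)

(-4.5, 7.5, 2.5)


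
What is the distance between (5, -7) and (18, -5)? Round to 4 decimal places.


d = sqrt((18-5)^2 + (-5--7)^2) = 13.1529

13.1529


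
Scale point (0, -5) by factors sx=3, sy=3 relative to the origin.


Scaling: (x*sx, y*sy) = (0*3, -5*3) = (0, -15)

(0, -15)


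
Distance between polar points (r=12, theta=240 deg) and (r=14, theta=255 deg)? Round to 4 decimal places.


d = sqrt(r1^2 + r2^2 - 2*r1*r2*cos(t2-t1))
d = sqrt(12^2 + 14^2 - 2*12*14*cos(255-240)) = 3.9305

3.9305


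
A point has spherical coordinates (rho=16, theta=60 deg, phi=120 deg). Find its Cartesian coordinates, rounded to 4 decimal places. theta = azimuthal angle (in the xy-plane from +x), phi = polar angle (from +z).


x = 16 * sin(120) * cos(60) = 6.9282
y = 16 * sin(120) * sin(60) = 12
z = 16 * cos(120) = -8

(6.9282, 12, -8)


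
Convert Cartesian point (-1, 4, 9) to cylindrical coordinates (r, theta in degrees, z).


r = sqrt((-1)^2 + 4^2) = 4.1231
theta = atan2(4, -1) = 104.0362 deg
z = 9

r = 4.1231, theta = 104.0362 deg, z = 9


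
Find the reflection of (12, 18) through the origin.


Reflection through origin: (x, y) -> (-x, -y)
(12, 18) -> (-12, -18)

(-12, -18)


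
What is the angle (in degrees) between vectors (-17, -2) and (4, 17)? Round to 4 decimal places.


dot = -17*4 + -2*17 = -102
|u| = 17.1172, |v| = 17.4642
cos(angle) = -0.3412
angle = 109.9504 degrees

109.9504 degrees


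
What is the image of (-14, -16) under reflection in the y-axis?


Reflection across y-axis: (x, y) -> (-x, y)
(-14, -16) -> (14, -16)

(14, -16)


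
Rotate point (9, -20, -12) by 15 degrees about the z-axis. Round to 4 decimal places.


x' = 9*cos(15) - -20*sin(15) = 13.8697
y' = 9*sin(15) + -20*cos(15) = -16.9891
z' = -12

(13.8697, -16.9891, -12)


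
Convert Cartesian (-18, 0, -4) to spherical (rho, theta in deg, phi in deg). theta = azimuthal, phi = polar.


rho = sqrt((-18)^2 + 0^2 + (-4)^2) = 18.4391
theta = atan2(0, -18) = 180 deg
phi = acos(-4/18.4391) = 102.5288 deg

rho = 18.4391, theta = 180 deg, phi = 102.5288 deg


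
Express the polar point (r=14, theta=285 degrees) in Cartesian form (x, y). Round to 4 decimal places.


x = 14 * cos(285) = 3.6235
y = 14 * sin(285) = -13.523

(3.6235, -13.523)


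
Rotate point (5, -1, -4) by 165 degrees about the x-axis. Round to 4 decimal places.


x' = 5
y' = -1*cos(165) - -4*sin(165) = 2.0012
z' = -1*sin(165) + -4*cos(165) = 3.6049

(5, 2.0012, 3.6049)


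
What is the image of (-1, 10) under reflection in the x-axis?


Reflection across x-axis: (x, y) -> (x, -y)
(-1, 10) -> (-1, -10)

(-1, -10)


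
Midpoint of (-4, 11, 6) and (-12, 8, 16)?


Midpoint = ((-4+-12)/2, (11+8)/2, (6+16)/2) = (-8, 9.5, 11)

(-8, 9.5, 11)


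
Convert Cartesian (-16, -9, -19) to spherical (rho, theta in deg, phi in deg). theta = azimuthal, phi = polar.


rho = sqrt((-16)^2 + (-9)^2 + (-19)^2) = 26.4197
theta = atan2(-9, -16) = 209.3578 deg
phi = acos(-19/26.4197) = 135.9852 deg

rho = 26.4197, theta = 209.3578 deg, phi = 135.9852 deg


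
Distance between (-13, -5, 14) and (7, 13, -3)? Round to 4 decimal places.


d = sqrt((7--13)^2 + (13--5)^2 + (-3-14)^2) = 31.8277

31.8277


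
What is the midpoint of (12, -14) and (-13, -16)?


Midpoint = ((12+-13)/2, (-14+-16)/2) = (-0.5, -15)

(-0.5, -15)


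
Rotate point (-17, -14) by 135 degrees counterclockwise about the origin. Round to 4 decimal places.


x' = -17*cos(135) - -14*sin(135) = 21.9203
y' = -17*sin(135) + -14*cos(135) = -2.1213

(21.9203, -2.1213)


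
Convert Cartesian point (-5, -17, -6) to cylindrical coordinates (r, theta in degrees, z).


r = sqrt((-5)^2 + (-17)^2) = 17.72
theta = atan2(-17, -5) = 253.6105 deg
z = -6

r = 17.72, theta = 253.6105 deg, z = -6


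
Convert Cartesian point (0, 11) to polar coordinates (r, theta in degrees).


r = sqrt(0^2 + 11^2) = 11
theta = atan2(11, 0) = 90 degrees

r = 11, theta = 90 degrees


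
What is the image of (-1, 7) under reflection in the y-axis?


Reflection across y-axis: (x, y) -> (-x, y)
(-1, 7) -> (1, 7)

(1, 7)


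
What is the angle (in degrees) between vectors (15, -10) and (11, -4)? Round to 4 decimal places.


dot = 15*11 + -10*-4 = 205
|u| = 18.0278, |v| = 11.7047
cos(angle) = 0.9715
angle = 13.707 degrees

13.707 degrees


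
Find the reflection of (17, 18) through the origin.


Reflection through origin: (x, y) -> (-x, -y)
(17, 18) -> (-17, -18)

(-17, -18)


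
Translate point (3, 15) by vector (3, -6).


Translation: (x+dx, y+dy) = (3+3, 15+-6) = (6, 9)

(6, 9)


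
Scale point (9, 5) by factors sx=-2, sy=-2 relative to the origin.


Scaling: (x*sx, y*sy) = (9*-2, 5*-2) = (-18, -10)

(-18, -10)


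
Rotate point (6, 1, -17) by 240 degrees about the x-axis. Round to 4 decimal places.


x' = 6
y' = 1*cos(240) - -17*sin(240) = -15.2224
z' = 1*sin(240) + -17*cos(240) = 7.634

(6, -15.2224, 7.634)


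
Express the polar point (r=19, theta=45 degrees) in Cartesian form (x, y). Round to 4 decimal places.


x = 19 * cos(45) = 13.435
y = 19 * sin(45) = 13.435

(13.435, 13.435)


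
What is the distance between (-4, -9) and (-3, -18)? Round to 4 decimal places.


d = sqrt((-3--4)^2 + (-18--9)^2) = 9.0554

9.0554


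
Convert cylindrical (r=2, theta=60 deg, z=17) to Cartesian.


x = 2 * cos(60) = 1
y = 2 * sin(60) = 1.7321
z = 17

(1, 1.7321, 17)


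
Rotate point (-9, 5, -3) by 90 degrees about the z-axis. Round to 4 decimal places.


x' = -9*cos(90) - 5*sin(90) = -5
y' = -9*sin(90) + 5*cos(90) = -9
z' = -3

(-5, -9, -3)


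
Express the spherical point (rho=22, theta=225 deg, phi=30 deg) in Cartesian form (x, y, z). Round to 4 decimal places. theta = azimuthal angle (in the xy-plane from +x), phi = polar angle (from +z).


x = 22 * sin(30) * cos(225) = -7.7782
y = 22 * sin(30) * sin(225) = -7.7782
z = 22 * cos(30) = 19.0526

(-7.7782, -7.7782, 19.0526)


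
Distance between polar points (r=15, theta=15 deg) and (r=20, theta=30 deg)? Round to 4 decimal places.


d = sqrt(r1^2 + r2^2 - 2*r1*r2*cos(t2-t1))
d = sqrt(15^2 + 20^2 - 2*15*20*cos(30-15)) = 6.7413

6.7413


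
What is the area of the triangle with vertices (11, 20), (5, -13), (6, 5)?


Area = |x1(y2-y3) + x2(y3-y1) + x3(y1-y2)| / 2
= |11*(-13-5) + 5*(5-20) + 6*(20--13)| / 2
= 37.5

37.5


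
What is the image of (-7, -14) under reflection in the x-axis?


Reflection across x-axis: (x, y) -> (x, -y)
(-7, -14) -> (-7, 14)

(-7, 14)


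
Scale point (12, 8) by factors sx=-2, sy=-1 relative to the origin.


Scaling: (x*sx, y*sy) = (12*-2, 8*-1) = (-24, -8)

(-24, -8)


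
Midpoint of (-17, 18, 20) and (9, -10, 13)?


Midpoint = ((-17+9)/2, (18+-10)/2, (20+13)/2) = (-4, 4, 16.5)

(-4, 4, 16.5)


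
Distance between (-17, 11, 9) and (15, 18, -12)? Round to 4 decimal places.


d = sqrt((15--17)^2 + (18-11)^2 + (-12-9)^2) = 38.9102

38.9102


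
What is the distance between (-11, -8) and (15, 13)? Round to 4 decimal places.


d = sqrt((15--11)^2 + (13--8)^2) = 33.4215

33.4215


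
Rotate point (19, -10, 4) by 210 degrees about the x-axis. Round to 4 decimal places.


x' = 19
y' = -10*cos(210) - 4*sin(210) = 10.6603
z' = -10*sin(210) + 4*cos(210) = 1.5359

(19, 10.6603, 1.5359)


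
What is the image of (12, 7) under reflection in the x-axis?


Reflection across x-axis: (x, y) -> (x, -y)
(12, 7) -> (12, -7)

(12, -7)


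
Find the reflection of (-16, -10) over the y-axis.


Reflection across y-axis: (x, y) -> (-x, y)
(-16, -10) -> (16, -10)

(16, -10)


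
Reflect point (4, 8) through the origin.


Reflection through origin: (x, y) -> (-x, -y)
(4, 8) -> (-4, -8)

(-4, -8)


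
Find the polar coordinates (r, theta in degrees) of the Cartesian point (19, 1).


r = sqrt(19^2 + 1^2) = 19.0263
theta = atan2(1, 19) = 3.0128 degrees

r = 19.0263, theta = 3.0128 degrees


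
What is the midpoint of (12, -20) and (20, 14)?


Midpoint = ((12+20)/2, (-20+14)/2) = (16, -3)

(16, -3)


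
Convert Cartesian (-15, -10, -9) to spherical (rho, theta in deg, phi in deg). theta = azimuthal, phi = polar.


rho = sqrt((-15)^2 + (-10)^2 + (-9)^2) = 20.1494
theta = atan2(-10, -15) = 213.6901 deg
phi = acos(-9/20.1494) = 116.5298 deg

rho = 20.1494, theta = 213.6901 deg, phi = 116.5298 deg


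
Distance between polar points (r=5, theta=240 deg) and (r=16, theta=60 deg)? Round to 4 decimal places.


d = sqrt(r1^2 + r2^2 - 2*r1*r2*cos(t2-t1))
d = sqrt(5^2 + 16^2 - 2*5*16*cos(60-240)) = 21

21


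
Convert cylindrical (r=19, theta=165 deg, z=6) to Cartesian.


x = 19 * cos(165) = -18.3526
y = 19 * sin(165) = 4.9176
z = 6

(-18.3526, 4.9176, 6)


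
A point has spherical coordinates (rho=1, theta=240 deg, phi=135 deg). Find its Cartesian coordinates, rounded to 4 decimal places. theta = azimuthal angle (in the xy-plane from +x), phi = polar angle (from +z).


x = 1 * sin(135) * cos(240) = -0.3536
y = 1 * sin(135) * sin(240) = -0.6124
z = 1 * cos(135) = -0.7071

(-0.3536, -0.6124, -0.7071)


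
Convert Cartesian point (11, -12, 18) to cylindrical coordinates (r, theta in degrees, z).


r = sqrt(11^2 + (-12)^2) = 16.2788
theta = atan2(-12, 11) = 312.5104 deg
z = 18

r = 16.2788, theta = 312.5104 deg, z = 18


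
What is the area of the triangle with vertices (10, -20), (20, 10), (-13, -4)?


Area = |x1(y2-y3) + x2(y3-y1) + x3(y1-y2)| / 2
= |10*(10--4) + 20*(-4--20) + -13*(-20-10)| / 2
= 425

425


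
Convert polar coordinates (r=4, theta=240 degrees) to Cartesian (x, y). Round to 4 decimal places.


x = 4 * cos(240) = -2
y = 4 * sin(240) = -3.4641

(-2, -3.4641)


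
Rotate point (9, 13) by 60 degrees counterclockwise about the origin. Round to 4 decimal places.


x' = 9*cos(60) - 13*sin(60) = -6.7583
y' = 9*sin(60) + 13*cos(60) = 14.2942

(-6.7583, 14.2942)


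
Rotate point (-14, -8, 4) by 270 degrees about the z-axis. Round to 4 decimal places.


x' = -14*cos(270) - -8*sin(270) = -8
y' = -14*sin(270) + -8*cos(270) = 14
z' = 4

(-8, 14, 4)
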